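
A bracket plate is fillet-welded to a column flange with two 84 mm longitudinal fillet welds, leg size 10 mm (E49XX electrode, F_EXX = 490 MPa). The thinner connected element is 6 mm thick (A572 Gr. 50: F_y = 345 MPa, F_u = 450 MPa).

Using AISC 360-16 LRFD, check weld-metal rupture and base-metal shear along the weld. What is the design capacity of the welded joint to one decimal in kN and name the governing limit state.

204.1 kN (base-metal shear governs)

Weld metal: throat = 0.707×10 = 7.07 mm, L = 2×84 = 168 mm. φR_n = 0.75 × 0.6 × 490 × 7.07 × 168 = 261.9 kN.
Base metal shear (6 mm plate): yield φR_n = 1.0×0.6×345×6×168 = 208.7 kN; rupture φR_n = 0.75×0.6×450×6×168 = 204.1 kN; take 204.1 kN (rupture).
Governing: min(261.9, 204.1) = 204.1 kN → base-metal shear.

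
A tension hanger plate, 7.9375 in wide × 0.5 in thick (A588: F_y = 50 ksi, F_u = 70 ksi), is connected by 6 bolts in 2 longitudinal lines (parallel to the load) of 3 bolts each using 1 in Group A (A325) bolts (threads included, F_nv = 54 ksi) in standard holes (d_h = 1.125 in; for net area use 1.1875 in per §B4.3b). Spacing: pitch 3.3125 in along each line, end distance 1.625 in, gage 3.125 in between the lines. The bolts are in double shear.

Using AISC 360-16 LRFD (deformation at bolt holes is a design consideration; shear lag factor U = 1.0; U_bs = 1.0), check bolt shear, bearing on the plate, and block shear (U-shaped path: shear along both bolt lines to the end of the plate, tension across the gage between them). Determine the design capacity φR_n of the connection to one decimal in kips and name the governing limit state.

217.2 kips (block shear governs)

Bolt shear: A_b = π(1)²/4 = 0.7854 in². φR_n = 0.75 × 54 × 0.7854 × 6 × 2 = 381.7 kips.
Bearing (0.5 in plate, F_u = 70 ksi): end bolts L_c = 1.625 − 1.125/2 = 1.0625, R_n = min(1.2×1.0625×0.5×70, 2.4×1×0.5×70) = 44.625 kips/bolt; interior L_c = 3.3125 − 1.125 = 2.1875, R_n = 84 kips/bolt. φR_n = 0.75 × (2×44.625 + 4×84) = 318.9 kips.
Block shear: shear path 2×[1.625+2×3.3125] = 2×8.25 in, A_gv = 8.25, A_nv = 2×(8.25 − 2.5×1.1875)×0.5 = 5.2813 in²; tension across gage: (3.125 − 1×1.1875)×0.5 = 0.96875 in². R_n = min(0.6×70×5.2813, 0.6×50×8.25) + 1.0×70×0.96875 = min(221.81, 247.5) + 67.813 = 289.62 kips. φR_n = 0.75 × 289.62 = 217.2 kips.
Governing: min(381.7, 318.9, 217.2) = 217.2 kips → block shear.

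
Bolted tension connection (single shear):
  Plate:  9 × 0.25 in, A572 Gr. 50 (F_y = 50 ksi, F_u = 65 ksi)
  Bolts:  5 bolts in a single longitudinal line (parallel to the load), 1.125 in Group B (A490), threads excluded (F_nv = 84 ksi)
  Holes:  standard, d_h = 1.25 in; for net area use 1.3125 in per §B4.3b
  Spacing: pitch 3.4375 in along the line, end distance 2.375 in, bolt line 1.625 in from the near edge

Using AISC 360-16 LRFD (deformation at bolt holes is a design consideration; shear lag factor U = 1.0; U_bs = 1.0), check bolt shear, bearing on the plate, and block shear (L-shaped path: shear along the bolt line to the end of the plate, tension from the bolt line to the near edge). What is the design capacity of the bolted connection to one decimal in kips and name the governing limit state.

Bolt shear: A_b = π(1.125)²/4 = 0.99402 in². φR_n = 0.75 × 84 × 0.99402 × 5 × 1 = 313.1 kips.
Bearing (0.25 in plate, F_u = 65 ksi): end bolts L_c = 2.375 − 1.25/2 = 1.75, R_n = min(1.2×1.75×0.25×65, 2.4×1.125×0.25×65) = 34.125 kips/bolt; interior L_c = 3.4375 − 1.25 = 2.1875, R_n = 42.656 kips/bolt. φR_n = 0.75 × (1×34.125 + 4×42.656) = 153.6 kips.
Block shear: shear path 1×[2.375+4×3.4375] = 1×16.125 in, A_gv = 4.0313, A_nv = 1×(16.125 − 4.5×1.3125)×0.25 = 2.5547 in²; tension to near edge: (1.625 − 0.5×1.3125)×0.25 = 0.24219 in². R_n = min(0.6×65×2.5547, 0.6×50×4.0313) + 1.0×65×0.24219 = min(99.633, 120.94) + 15.742 = 115.38 kips. φR_n = 0.75 × 115.38 = 86.5 kips.
Governing: min(313.1, 153.6, 86.5) = 86.5 kips → block shear.

86.5 kips (block shear governs)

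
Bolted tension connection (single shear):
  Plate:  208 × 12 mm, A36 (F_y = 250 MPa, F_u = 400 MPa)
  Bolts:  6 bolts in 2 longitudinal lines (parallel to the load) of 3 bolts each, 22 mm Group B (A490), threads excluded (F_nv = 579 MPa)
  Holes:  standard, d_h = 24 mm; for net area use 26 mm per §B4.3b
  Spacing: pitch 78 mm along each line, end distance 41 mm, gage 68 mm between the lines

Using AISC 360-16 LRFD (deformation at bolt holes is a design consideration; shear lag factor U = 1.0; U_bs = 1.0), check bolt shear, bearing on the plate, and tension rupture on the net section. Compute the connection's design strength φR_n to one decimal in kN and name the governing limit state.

Bolt shear: A_b = π(22)²/4 = 380.13 mm². φR_n = 0.75 × 579 × 380.13 × 6 × 1 = 990.4 kN.
Bearing (12 mm plate, F_u = 400 MPa): end bolts L_c = 41 − 24/2 = 29, R_n = min(1.2×29×12×400, 2.4×22×12×400) = 167.04 kN/bolt; interior L_c = 78 − 24 = 54, R_n = 253.44 kN/bolt. φR_n = 0.75 × (2×167.04 + 4×253.44) = 1010.9 kN.
Tension rupture (net): A_n = (208 − 2×26)×12 = 1872 mm² (U = 1.0, A_e = A_n). φR_n = 0.75 × 400 × 1872 = 561.6 kN.
Governing: min(990.4, 1010.9, 561.6) = 561.6 kN → net-section rupture.

561.6 kN (net-section rupture governs)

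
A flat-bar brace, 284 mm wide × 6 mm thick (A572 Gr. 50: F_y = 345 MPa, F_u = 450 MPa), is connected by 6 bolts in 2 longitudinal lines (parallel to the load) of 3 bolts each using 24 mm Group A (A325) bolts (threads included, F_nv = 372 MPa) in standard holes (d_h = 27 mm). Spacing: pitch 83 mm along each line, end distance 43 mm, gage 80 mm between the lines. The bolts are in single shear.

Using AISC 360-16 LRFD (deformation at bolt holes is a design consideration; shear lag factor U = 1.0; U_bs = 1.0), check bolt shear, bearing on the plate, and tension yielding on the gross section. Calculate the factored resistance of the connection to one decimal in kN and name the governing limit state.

529.1 kN (gross-section yield governs)

Bolt shear: A_b = π(24)²/4 = 452.39 mm². φR_n = 0.75 × 372 × 452.39 × 6 × 1 = 757.3 kN.
Bearing (6 mm plate, F_u = 450 MPa): end bolts L_c = 43 − 27/2 = 29.5, R_n = min(1.2×29.5×6×450, 2.4×24×6×450) = 95.58 kN/bolt; interior L_c = 83 − 27 = 56, R_n = 155.52 kN/bolt. φR_n = 0.75 × (2×95.58 + 4×155.52) = 609.9 kN.
Tension yield (gross): A_g = 284×6 = 1704 mm². φR_n = 0.90 × 345 × 1704 = 529.1 kN.
Governing: min(757.3, 609.9, 529.1) = 529.1 kN → gross-section yield.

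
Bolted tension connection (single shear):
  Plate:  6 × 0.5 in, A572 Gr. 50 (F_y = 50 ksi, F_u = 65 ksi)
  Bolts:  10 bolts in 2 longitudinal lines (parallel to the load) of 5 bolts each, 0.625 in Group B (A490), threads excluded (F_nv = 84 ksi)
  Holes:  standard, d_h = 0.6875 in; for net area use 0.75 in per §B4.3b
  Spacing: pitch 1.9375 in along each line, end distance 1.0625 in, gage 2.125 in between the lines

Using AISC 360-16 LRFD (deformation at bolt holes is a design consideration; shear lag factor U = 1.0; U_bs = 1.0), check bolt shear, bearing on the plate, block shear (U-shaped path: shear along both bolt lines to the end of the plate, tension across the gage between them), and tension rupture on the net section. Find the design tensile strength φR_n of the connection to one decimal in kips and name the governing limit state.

109.7 kips (net-section rupture governs)

Bolt shear: A_b = π(0.625)²/4 = 0.3068 in². φR_n = 0.75 × 84 × 0.3068 × 10 × 1 = 193.3 kips.
Bearing (0.5 in plate, F_u = 65 ksi): end bolts L_c = 1.0625 − 0.6875/2 = 0.71875, R_n = min(1.2×0.71875×0.5×65, 2.4×0.625×0.5×65) = 28.031 kips/bolt; interior L_c = 1.9375 − 0.6875 = 1.25, R_n = 48.75 kips/bolt. φR_n = 0.75 × (2×28.031 + 8×48.75) = 334.5 kips.
Block shear: shear path 2×[1.0625+4×1.9375] = 2×8.8125 in, A_gv = 8.8125, A_nv = 2×(8.8125 − 4.5×0.75)×0.5 = 5.4375 in²; tension across gage: (2.125 − 1×0.75)×0.5 = 0.6875 in². R_n = min(0.6×65×5.4375, 0.6×50×8.8125) + 1.0×65×0.6875 = min(212.06, 264.38) + 44.688 = 256.75 kips. φR_n = 0.75 × 256.75 = 192.6 kips.
Tension rupture (net): A_n = (6 − 2×0.75)×0.5 = 2.25 in² (U = 1.0, A_e = A_n). φR_n = 0.75 × 65 × 2.25 = 109.7 kips.
Governing: min(193.3, 334.5, 192.6, 109.7) = 109.7 kips → net-section rupture.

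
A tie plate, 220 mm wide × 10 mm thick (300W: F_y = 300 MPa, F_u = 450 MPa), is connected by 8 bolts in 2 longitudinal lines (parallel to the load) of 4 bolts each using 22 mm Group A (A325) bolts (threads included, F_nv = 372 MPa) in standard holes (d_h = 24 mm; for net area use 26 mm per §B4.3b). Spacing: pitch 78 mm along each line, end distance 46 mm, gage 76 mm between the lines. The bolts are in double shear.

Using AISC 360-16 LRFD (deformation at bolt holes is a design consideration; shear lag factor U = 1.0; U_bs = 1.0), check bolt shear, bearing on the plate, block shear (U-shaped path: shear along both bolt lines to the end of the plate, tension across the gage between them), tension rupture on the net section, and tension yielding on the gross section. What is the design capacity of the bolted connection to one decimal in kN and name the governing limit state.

567.0 kN (net-section rupture governs)

Bolt shear: A_b = π(22)²/4 = 380.13 mm². φR_n = 0.75 × 372 × 380.13 × 8 × 2 = 1696.9 kN.
Bearing (10 mm plate, F_u = 450 MPa): end bolts L_c = 46 − 24/2 = 34, R_n = min(1.2×34×10×450, 2.4×22×10×450) = 183.6 kN/bolt; interior L_c = 78 − 24 = 54, R_n = 237.6 kN/bolt. φR_n = 0.75 × (2×183.6 + 6×237.6) = 1344.6 kN.
Block shear: shear path 2×[46+3×78] = 2×280 mm, A_gv = 5600, A_nv = 2×(280 − 3.5×26)×10 = 3780 mm²; tension across gage: (76 − 1×26)×10 = 500 mm². R_n = min(0.6×450×3780, 0.6×300×5600) + 1.0×450×500 = min(1020.6, 1008) + 225 = 1233 kN. φR_n = 0.75 × 1233 = 924.8 kN.
Tension rupture (net): A_n = (220 − 2×26)×10 = 1680 mm² (U = 1.0, A_e = A_n). φR_n = 0.75 × 450 × 1680 = 567.0 kN.
Tension yield (gross): A_g = 220×10 = 2200 mm². φR_n = 0.90 × 300 × 2200 = 594.0 kN.
Governing: min(1696.9, 1344.6, 924.8, 567.0, 594.0) = 567.0 kN → net-section rupture.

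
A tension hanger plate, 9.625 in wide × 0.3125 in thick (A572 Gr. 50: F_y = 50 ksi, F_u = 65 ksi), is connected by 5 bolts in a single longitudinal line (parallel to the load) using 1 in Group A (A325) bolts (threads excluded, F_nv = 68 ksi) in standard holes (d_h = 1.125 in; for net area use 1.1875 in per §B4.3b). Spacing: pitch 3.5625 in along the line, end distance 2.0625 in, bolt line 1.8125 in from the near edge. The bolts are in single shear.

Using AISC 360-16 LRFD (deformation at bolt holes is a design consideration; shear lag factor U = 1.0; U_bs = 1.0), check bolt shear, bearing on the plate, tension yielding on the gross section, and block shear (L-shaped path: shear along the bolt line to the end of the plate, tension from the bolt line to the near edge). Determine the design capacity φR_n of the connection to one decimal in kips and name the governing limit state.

118.8 kips (block shear governs)

Bolt shear: A_b = π(1)²/4 = 0.7854 in². φR_n = 0.75 × 68 × 0.7854 × 5 × 1 = 200.3 kips.
Bearing (0.3125 in plate, F_u = 65 ksi): end bolts L_c = 2.0625 − 1.125/2 = 1.5, R_n = min(1.2×1.5×0.3125×65, 2.4×1×0.3125×65) = 36.563 kips/bolt; interior L_c = 3.5625 − 1.125 = 2.4375, R_n = 48.75 kips/bolt. φR_n = 0.75 × (1×36.563 + 4×48.75) = 173.7 kips.
Tension yield (gross): A_g = 9.625×0.3125 = 3.0078 in². φR_n = 0.90 × 50 × 3.0078 = 135.4 kips.
Block shear: shear path 1×[2.0625+4×3.5625] = 1×16.3125 in, A_gv = 5.0977, A_nv = 1×(16.3125 − 4.5×1.1875)×0.3125 = 3.4277 in²; tension to near edge: (1.8125 − 0.5×1.1875)×0.3125 = 0.38086 in². R_n = min(0.6×65×3.4277, 0.6×50×5.0977) + 1.0×65×0.38086 = min(133.68, 152.93) + 24.756 = 158.44 kips. φR_n = 0.75 × 158.44 = 118.8 kips.
Governing: min(200.3, 173.7, 135.4, 118.8) = 118.8 kips → block shear.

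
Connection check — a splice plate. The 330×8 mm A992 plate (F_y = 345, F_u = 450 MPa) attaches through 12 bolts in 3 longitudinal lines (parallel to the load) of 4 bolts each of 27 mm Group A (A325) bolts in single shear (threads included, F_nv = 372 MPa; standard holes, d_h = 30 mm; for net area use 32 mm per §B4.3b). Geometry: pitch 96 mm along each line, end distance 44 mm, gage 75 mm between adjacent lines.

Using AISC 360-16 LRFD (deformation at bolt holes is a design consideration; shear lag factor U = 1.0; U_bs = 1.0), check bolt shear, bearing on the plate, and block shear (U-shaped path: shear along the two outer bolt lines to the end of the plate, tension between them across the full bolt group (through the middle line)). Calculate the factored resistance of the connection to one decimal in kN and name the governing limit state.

945.0 kN (block shear governs)

Bolt shear: A_b = π(27)²/4 = 572.56 mm². φR_n = 0.75 × 372 × 572.56 × 12 × 1 = 1916.9 kN.
Bearing (8 mm plate, F_u = 450 MPa): end bolts L_c = 44 − 30/2 = 29, R_n = min(1.2×29×8×450, 2.4×27×8×450) = 125.28 kN/bolt; interior L_c = 96 − 30 = 66, R_n = 233.28 kN/bolt. φR_n = 0.75 × (3×125.28 + 9×233.28) = 1856.5 kN.
Block shear: shear path 2×[44+3×96] = 2×332 mm, A_gv = 5312, A_nv = 2×(332 − 3.5×32)×8 = 3520 mm²; tension across gage: (150 − 2×32)×8 = 688 mm². R_n = min(0.6×450×3520, 0.6×345×5312) + 1.0×450×688 = min(950.4, 1099.6) + 309.6 = 1260 kN. φR_n = 0.75 × 1260 = 945.0 kN.
Governing: min(1916.9, 1856.5, 945.0) = 945.0 kN → block shear.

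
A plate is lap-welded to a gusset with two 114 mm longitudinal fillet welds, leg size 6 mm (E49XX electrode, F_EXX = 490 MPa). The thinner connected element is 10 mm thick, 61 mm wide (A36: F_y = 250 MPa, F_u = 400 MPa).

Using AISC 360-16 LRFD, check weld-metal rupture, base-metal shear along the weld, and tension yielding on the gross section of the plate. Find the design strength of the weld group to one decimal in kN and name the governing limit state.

Weld metal: throat = 0.707×6 = 4.242 mm, L = 2×114 = 228 mm. φR_n = 0.75 × 0.6 × 490 × 4.242 × 228 = 213.3 kN.
Base metal shear (10 mm plate): yield φR_n = 1.0×0.6×250×10×228 = 342.0 kN; rupture φR_n = 0.75×0.6×400×10×228 = 410.4 kN; take 342.0 kN (yield).
Tension yield (gross): A_g = 61×10 = 610 mm². φR_n = 0.90 × 250 × 610 = 137.3 kN.
Governing: min(213.3, 342.0, 137.3) = 137.3 kN → gross-section yield.

137.3 kN (gross-section yield governs)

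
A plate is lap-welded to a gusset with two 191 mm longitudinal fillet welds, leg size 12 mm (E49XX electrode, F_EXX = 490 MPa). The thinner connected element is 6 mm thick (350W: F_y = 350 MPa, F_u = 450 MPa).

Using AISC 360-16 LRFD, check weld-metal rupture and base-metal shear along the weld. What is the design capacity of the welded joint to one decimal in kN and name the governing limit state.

464.1 kN (base-metal shear governs)

Weld metal: throat = 0.707×12 = 8.484 mm, L = 2×191 = 382 mm. φR_n = 0.75 × 0.6 × 490 × 8.484 × 382 = 714.6 kN.
Base metal shear (6 mm plate): yield φR_n = 1.0×0.6×350×6×382 = 481.3 kN; rupture φR_n = 0.75×0.6×450×6×382 = 464.1 kN; take 464.1 kN (rupture).
Governing: min(714.6, 464.1) = 464.1 kN → base-metal shear.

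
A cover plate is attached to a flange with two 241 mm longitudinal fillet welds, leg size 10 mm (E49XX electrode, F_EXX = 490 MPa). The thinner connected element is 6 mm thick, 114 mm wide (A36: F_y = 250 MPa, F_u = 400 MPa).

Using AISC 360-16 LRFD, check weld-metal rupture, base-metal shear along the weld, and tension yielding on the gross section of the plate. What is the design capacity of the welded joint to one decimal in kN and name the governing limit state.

153.9 kN (gross-section yield governs)

Weld metal: throat = 0.707×10 = 7.07 mm, L = 2×241 = 482 mm. φR_n = 0.75 × 0.6 × 490 × 7.07 × 482 = 751.4 kN.
Base metal shear (6 mm plate): yield φR_n = 1.0×0.6×250×6×482 = 433.8 kN; rupture φR_n = 0.75×0.6×400×6×482 = 520.6 kN; take 433.8 kN (yield).
Tension yield (gross): A_g = 114×6 = 684 mm². φR_n = 0.90 × 250 × 684 = 153.9 kN.
Governing: min(751.4, 433.8, 153.9) = 153.9 kN → gross-section yield.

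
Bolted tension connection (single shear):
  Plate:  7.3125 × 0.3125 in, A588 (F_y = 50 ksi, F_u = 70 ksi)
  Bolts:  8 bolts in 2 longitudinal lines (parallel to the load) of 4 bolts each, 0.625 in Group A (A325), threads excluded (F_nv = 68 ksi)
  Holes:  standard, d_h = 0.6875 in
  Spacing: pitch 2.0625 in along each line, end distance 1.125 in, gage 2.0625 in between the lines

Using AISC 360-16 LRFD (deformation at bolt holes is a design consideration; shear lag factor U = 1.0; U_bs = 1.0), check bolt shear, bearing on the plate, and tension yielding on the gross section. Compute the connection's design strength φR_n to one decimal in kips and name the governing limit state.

Bolt shear: A_b = π(0.625)²/4 = 0.3068 in². φR_n = 0.75 × 68 × 0.3068 × 8 × 1 = 125.2 kips.
Bearing (0.3125 in plate, F_u = 70 ksi): end bolts L_c = 1.125 − 0.6875/2 = 0.78125, R_n = min(1.2×0.78125×0.3125×70, 2.4×0.625×0.3125×70) = 20.508 kips/bolt; interior L_c = 2.0625 − 0.6875 = 1.375, R_n = 32.813 kips/bolt. φR_n = 0.75 × (2×20.508 + 6×32.813) = 178.4 kips.
Tension yield (gross): A_g = 7.3125×0.3125 = 2.2852 in². φR_n = 0.90 × 50 × 2.2852 = 102.8 kips.
Governing: min(125.2, 178.4, 102.8) = 102.8 kips → gross-section yield.

102.8 kips (gross-section yield governs)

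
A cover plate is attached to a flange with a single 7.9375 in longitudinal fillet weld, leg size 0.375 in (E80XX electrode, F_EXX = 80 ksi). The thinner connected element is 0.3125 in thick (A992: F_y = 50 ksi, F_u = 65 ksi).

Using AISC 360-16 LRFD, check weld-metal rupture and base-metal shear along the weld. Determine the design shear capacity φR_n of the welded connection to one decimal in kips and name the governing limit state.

72.6 kips (base-metal shear governs)

Weld metal: throat = 0.707×0.375 = 0.26513 in, L = 7.9375 in. φR_n = 0.75 × 0.6 × 80 × 0.26513 × 7.9375 = 75.8 kips.
Base metal shear (0.3125 in plate): yield φR_n = 1.0×0.6×50×0.3125×7.9375 = 74.4 kips; rupture φR_n = 0.75×0.6×65×0.3125×7.9375 = 72.6 kips; take 72.6 kips (rupture).
Governing: min(75.8, 72.6) = 72.6 kips → base-metal shear.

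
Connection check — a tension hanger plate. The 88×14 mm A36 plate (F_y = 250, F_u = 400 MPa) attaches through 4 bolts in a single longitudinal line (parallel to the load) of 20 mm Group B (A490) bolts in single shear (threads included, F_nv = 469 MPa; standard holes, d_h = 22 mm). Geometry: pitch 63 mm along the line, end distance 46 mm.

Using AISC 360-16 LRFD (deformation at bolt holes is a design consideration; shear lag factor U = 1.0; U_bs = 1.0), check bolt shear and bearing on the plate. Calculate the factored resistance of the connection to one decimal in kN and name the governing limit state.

442.0 kN (bolt shear governs)

Bolt shear: A_b = π(20)²/4 = 314.16 mm². φR_n = 0.75 × 469 × 314.16 × 4 × 1 = 442.0 kN.
Bearing (14 mm plate, F_u = 400 MPa): end bolts L_c = 46 − 22/2 = 35, R_n = min(1.2×35×14×400, 2.4×20×14×400) = 235.2 kN/bolt; interior L_c = 63 − 22 = 41, R_n = 268.8 kN/bolt. φR_n = 0.75 × (1×235.2 + 3×268.8) = 781.2 kN.
Governing: min(442.0, 781.2) = 442.0 kN → bolt shear.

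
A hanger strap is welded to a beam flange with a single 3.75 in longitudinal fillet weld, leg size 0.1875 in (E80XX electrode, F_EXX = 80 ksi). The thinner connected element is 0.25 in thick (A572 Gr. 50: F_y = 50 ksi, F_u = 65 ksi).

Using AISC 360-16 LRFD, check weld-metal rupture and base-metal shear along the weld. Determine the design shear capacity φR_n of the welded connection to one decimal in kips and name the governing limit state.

17.9 kips (weld metal governs)

Weld metal: throat = 0.707×0.1875 = 0.13256 in, L = 3.75 in. φR_n = 0.75 × 0.6 × 80 × 0.13256 × 3.75 = 17.9 kips.
Base metal shear (0.25 in plate): yield φR_n = 1.0×0.6×50×0.25×3.75 = 28.1 kips; rupture φR_n = 0.75×0.6×65×0.25×3.75 = 27.4 kips; take 27.4 kips (rupture).
Governing: min(17.9, 27.4) = 17.9 kips → weld metal.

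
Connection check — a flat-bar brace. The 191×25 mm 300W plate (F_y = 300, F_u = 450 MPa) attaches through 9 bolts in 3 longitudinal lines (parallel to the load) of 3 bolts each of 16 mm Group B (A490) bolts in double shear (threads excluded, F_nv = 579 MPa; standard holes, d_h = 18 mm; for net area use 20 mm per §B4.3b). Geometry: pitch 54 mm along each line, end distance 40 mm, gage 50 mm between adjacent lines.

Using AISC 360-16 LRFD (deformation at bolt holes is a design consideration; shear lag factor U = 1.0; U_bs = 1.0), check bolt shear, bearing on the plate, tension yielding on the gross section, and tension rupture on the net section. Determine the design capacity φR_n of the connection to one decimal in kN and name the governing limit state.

1105.3 kN (net-section rupture governs)

Bolt shear: A_b = π(16)²/4 = 201.06 mm². φR_n = 0.75 × 579 × 201.06 × 9 × 2 = 1571.6 kN.
Bearing (25 mm plate, F_u = 450 MPa): end bolts L_c = 40 − 18/2 = 31, R_n = min(1.2×31×25×450, 2.4×16×25×450) = 418.5 kN/bolt; interior L_c = 54 − 18 = 36, R_n = 432 kN/bolt. φR_n = 0.75 × (3×418.5 + 6×432) = 2885.6 kN.
Tension yield (gross): A_g = 191×25 = 4775 mm². φR_n = 0.90 × 300 × 4775 = 1289.3 kN.
Tension rupture (net): A_n = (191 − 3×20)×25 = 3275 mm² (U = 1.0, A_e = A_n). φR_n = 0.75 × 450 × 3275 = 1105.3 kN.
Governing: min(1571.6, 2885.6, 1289.3, 1105.3) = 1105.3 kN → net-section rupture.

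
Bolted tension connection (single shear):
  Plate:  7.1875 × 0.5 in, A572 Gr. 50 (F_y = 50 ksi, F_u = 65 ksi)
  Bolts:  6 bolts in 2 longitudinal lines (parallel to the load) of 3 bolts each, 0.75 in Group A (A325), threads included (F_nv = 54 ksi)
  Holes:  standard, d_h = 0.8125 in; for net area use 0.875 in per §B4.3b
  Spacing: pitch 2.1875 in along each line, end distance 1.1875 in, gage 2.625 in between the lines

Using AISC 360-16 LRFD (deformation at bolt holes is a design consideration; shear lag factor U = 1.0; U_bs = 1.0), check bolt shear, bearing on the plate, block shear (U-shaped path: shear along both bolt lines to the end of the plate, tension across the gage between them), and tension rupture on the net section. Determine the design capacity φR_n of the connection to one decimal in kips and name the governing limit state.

Bolt shear: A_b = π(0.75)²/4 = 0.44179 in². φR_n = 0.75 × 54 × 0.44179 × 6 × 1 = 107.4 kips.
Bearing (0.5 in plate, F_u = 65 ksi): end bolts L_c = 1.1875 − 0.8125/2 = 0.78125, R_n = min(1.2×0.78125×0.5×65, 2.4×0.75×0.5×65) = 30.469 kips/bolt; interior L_c = 2.1875 − 0.8125 = 1.375, R_n = 53.625 kips/bolt. φR_n = 0.75 × (2×30.469 + 4×53.625) = 206.6 kips.
Block shear: shear path 2×[1.1875+2×2.1875] = 2×5.5625 in, A_gv = 5.5625, A_nv = 2×(5.5625 − 2.5×0.875)×0.5 = 3.375 in²; tension across gage: (2.625 − 1×0.875)×0.5 = 0.875 in². R_n = min(0.6×65×3.375, 0.6×50×5.5625) + 1.0×65×0.875 = min(131.63, 166.88) + 56.875 = 188.51 kips. φR_n = 0.75 × 188.51 = 141.4 kips.
Tension rupture (net): A_n = (7.1875 − 2×0.875)×0.5 = 2.7188 in² (U = 1.0, A_e = A_n). φR_n = 0.75 × 65 × 2.7188 = 132.5 kips.
Governing: min(107.4, 206.6, 141.4, 132.5) = 107.4 kips → bolt shear.

107.4 kips (bolt shear governs)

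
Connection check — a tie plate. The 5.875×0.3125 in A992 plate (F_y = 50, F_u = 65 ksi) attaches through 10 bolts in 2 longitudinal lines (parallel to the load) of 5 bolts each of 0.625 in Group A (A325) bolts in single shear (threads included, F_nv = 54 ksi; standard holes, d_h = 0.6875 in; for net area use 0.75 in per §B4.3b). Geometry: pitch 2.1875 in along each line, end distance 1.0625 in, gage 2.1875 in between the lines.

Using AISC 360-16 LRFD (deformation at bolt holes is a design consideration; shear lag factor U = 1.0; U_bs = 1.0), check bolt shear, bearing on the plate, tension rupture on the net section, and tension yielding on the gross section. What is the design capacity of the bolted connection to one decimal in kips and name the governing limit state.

Bolt shear: A_b = π(0.625)²/4 = 0.3068 in². φR_n = 0.75 × 54 × 0.3068 × 10 × 1 = 124.3 kips.
Bearing (0.3125 in plate, F_u = 65 ksi): end bolts L_c = 1.0625 − 0.6875/2 = 0.71875, R_n = min(1.2×0.71875×0.3125×65, 2.4×0.625×0.3125×65) = 17.52 kips/bolt; interior L_c = 2.1875 − 0.6875 = 1.5, R_n = 30.469 kips/bolt. φR_n = 0.75 × (2×17.52 + 8×30.469) = 209.1 kips.
Tension rupture (net): A_n = (5.875 − 2×0.75)×0.3125 = 1.3672 in² (U = 1.0, A_e = A_n). φR_n = 0.75 × 65 × 1.3672 = 66.7 kips.
Tension yield (gross): A_g = 5.875×0.3125 = 1.8359 in². φR_n = 0.90 × 50 × 1.8359 = 82.6 kips.
Governing: min(124.3, 209.1, 66.7, 82.6) = 66.7 kips → net-section rupture.

66.7 kips (net-section rupture governs)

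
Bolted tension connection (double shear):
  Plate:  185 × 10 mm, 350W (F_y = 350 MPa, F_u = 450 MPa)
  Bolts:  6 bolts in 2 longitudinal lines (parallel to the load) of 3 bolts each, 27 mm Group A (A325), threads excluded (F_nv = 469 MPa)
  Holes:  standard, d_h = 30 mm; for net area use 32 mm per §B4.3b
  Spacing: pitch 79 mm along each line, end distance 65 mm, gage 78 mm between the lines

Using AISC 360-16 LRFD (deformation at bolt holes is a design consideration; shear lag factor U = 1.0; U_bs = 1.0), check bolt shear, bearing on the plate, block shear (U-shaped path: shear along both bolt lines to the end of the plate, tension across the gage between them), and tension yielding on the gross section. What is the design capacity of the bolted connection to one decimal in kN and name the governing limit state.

Bolt shear: A_b = π(27)²/4 = 572.56 mm². φR_n = 0.75 × 469 × 572.56 × 6 × 2 = 2416.8 kN.
Bearing (10 mm plate, F_u = 450 MPa): end bolts L_c = 65 − 30/2 = 50, R_n = min(1.2×50×10×450, 2.4×27×10×450) = 270 kN/bolt; interior L_c = 79 − 30 = 49, R_n = 264.6 kN/bolt. φR_n = 0.75 × (2×270 + 4×264.6) = 1198.8 kN.
Block shear: shear path 2×[65+2×79] = 2×223 mm, A_gv = 4460, A_nv = 2×(223 − 2.5×32)×10 = 2860 mm²; tension across gage: (78 − 1×32)×10 = 460 mm². R_n = min(0.6×450×2860, 0.6×350×4460) + 1.0×450×460 = min(772.2, 936.6) + 207 = 979.2 kN. φR_n = 0.75 × 979.2 = 734.4 kN.
Tension yield (gross): A_g = 185×10 = 1850 mm². φR_n = 0.90 × 350 × 1850 = 582.8 kN.
Governing: min(2416.8, 1198.8, 734.4, 582.8) = 582.8 kN → gross-section yield.

582.8 kN (gross-section yield governs)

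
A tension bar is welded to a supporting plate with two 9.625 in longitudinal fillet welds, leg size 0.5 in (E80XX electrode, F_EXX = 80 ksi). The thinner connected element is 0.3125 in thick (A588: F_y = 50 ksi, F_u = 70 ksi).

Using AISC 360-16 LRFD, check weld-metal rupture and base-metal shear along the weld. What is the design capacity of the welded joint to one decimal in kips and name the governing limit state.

Weld metal: throat = 0.707×0.5 = 0.3535 in, L = 2×9.625 = 19.25 in. φR_n = 0.75 × 0.6 × 80 × 0.3535 × 19.25 = 245.0 kips.
Base metal shear (0.3125 in plate): yield φR_n = 1.0×0.6×50×0.3125×19.25 = 180.5 kips; rupture φR_n = 0.75×0.6×70×0.3125×19.25 = 189.5 kips; take 180.5 kips (yield).
Governing: min(245.0, 180.5) = 180.5 kips → base-metal shear.

180.5 kips (base-metal shear governs)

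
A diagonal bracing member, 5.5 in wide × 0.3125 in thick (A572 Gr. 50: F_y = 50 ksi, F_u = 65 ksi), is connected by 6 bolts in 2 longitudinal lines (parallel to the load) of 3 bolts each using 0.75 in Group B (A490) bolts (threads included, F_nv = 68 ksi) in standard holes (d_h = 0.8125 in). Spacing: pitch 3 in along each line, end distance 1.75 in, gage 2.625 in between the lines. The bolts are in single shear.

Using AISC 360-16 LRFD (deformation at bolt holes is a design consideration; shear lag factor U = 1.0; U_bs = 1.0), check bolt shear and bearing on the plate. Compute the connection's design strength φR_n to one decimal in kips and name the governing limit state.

Bolt shear: A_b = π(0.75)²/4 = 0.44179 in². φR_n = 0.75 × 68 × 0.44179 × 6 × 1 = 135.2 kips.
Bearing (0.3125 in plate, F_u = 65 ksi): end bolts L_c = 1.75 − 0.8125/2 = 1.34375, R_n = min(1.2×1.34375×0.3125×65, 2.4×0.75×0.3125×65) = 32.754 kips/bolt; interior L_c = 3 − 0.8125 = 2.1875, R_n = 36.563 kips/bolt. φR_n = 0.75 × (2×32.754 + 4×36.563) = 158.8 kips.
Governing: min(135.2, 158.8) = 135.2 kips → bolt shear.

135.2 kips (bolt shear governs)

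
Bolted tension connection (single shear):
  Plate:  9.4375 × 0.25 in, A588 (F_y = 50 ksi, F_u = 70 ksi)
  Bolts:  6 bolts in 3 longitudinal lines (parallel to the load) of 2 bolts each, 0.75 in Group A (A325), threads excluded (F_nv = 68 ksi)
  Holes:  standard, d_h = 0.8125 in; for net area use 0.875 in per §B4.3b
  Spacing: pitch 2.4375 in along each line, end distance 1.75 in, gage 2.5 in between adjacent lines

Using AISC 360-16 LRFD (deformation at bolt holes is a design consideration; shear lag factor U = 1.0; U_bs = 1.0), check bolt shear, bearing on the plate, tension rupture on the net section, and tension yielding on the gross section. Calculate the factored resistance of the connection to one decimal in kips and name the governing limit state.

Bolt shear: A_b = π(0.75)²/4 = 0.44179 in². φR_n = 0.75 × 68 × 0.44179 × 6 × 1 = 135.2 kips.
Bearing (0.25 in plate, F_u = 70 ksi): end bolts L_c = 1.75 − 0.8125/2 = 1.34375, R_n = min(1.2×1.34375×0.25×70, 2.4×0.75×0.25×70) = 28.219 kips/bolt; interior L_c = 2.4375 − 0.8125 = 1.625, R_n = 31.5 kips/bolt. φR_n = 0.75 × (3×28.219 + 3×31.5) = 134.4 kips.
Tension rupture (net): A_n = (9.4375 − 3×0.875)×0.25 = 1.7031 in² (U = 1.0, A_e = A_n). φR_n = 0.75 × 70 × 1.7031 = 89.4 kips.
Tension yield (gross): A_g = 9.4375×0.25 = 2.3594 in². φR_n = 0.90 × 50 × 2.3594 = 106.2 kips.
Governing: min(135.2, 134.4, 89.4, 106.2) = 89.4 kips → net-section rupture.

89.4 kips (net-section rupture governs)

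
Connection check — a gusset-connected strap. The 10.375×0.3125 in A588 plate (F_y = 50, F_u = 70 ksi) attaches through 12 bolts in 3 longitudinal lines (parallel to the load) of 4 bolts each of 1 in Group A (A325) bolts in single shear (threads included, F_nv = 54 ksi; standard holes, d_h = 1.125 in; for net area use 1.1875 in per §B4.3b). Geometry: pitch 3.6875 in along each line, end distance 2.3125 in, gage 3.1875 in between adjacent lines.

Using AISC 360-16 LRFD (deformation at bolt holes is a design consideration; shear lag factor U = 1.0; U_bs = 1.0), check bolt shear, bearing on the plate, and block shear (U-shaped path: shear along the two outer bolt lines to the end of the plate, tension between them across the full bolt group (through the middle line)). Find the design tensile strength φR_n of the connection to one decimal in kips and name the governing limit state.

247.1 kips (block shear governs)

Bolt shear: A_b = π(1)²/4 = 0.7854 in². φR_n = 0.75 × 54 × 0.7854 × 12 × 1 = 381.7 kips.
Bearing (0.3125 in plate, F_u = 70 ksi): end bolts L_c = 2.3125 − 1.125/2 = 1.75, R_n = min(1.2×1.75×0.3125×70, 2.4×1×0.3125×70) = 45.938 kips/bolt; interior L_c = 3.6875 − 1.125 = 2.5625, R_n = 52.5 kips/bolt. φR_n = 0.75 × (3×45.938 + 9×52.5) = 457.7 kips.
Block shear: shear path 2×[2.3125+3×3.6875] = 2×13.375 in, A_gv = 8.3594, A_nv = 2×(13.375 − 3.5×1.1875)×0.3125 = 5.7617 in²; tension across gage: (6.375 − 2×1.1875)×0.3125 = 1.25 in². R_n = min(0.6×70×5.7617, 0.6×50×8.3594) + 1.0×70×1.25 = min(241.99, 250.78) + 87.5 = 329.49 kips. φR_n = 0.75 × 329.49 = 247.1 kips.
Governing: min(381.7, 457.7, 247.1) = 247.1 kips → block shear.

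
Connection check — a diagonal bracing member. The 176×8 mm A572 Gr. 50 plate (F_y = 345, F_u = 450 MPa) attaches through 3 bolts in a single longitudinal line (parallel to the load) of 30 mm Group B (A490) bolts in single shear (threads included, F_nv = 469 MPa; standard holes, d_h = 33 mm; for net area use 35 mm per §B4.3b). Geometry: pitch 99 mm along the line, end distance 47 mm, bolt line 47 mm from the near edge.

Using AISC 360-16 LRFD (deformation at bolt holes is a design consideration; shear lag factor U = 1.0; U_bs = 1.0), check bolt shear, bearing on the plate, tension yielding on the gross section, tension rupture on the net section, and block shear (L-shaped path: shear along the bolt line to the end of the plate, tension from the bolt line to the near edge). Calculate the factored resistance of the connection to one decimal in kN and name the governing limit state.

334.8 kN (block shear governs)

Bolt shear: A_b = π(30)²/4 = 706.86 mm². φR_n = 0.75 × 469 × 706.86 × 3 × 1 = 745.9 kN.
Bearing (8 mm plate, F_u = 450 MPa): end bolts L_c = 47 − 33/2 = 30.5, R_n = min(1.2×30.5×8×450, 2.4×30×8×450) = 131.76 kN/bolt; interior L_c = 99 − 33 = 66, R_n = 259.2 kN/bolt. φR_n = 0.75 × (1×131.76 + 2×259.2) = 487.6 kN.
Tension yield (gross): A_g = 176×8 = 1408 mm². φR_n = 0.90 × 345 × 1408 = 437.2 kN.
Tension rupture (net): A_n = (176 − 1×35)×8 = 1128 mm² (U = 1.0, A_e = A_n). φR_n = 0.75 × 450 × 1128 = 380.7 kN.
Block shear: shear path 1×[47+2×99] = 1×245 mm, A_gv = 1960, A_nv = 1×(245 − 2.5×35)×8 = 1260 mm²; tension to near edge: (47 − 0.5×35)×8 = 236 mm². R_n = min(0.6×450×1260, 0.6×345×1960) + 1.0×450×236 = min(340.2, 405.72) + 106.2 = 446.4 kN. φR_n = 0.75 × 446.4 = 334.8 kN.
Governing: min(745.9, 487.6, 437.2, 380.7, 334.8) = 334.8 kN → block shear.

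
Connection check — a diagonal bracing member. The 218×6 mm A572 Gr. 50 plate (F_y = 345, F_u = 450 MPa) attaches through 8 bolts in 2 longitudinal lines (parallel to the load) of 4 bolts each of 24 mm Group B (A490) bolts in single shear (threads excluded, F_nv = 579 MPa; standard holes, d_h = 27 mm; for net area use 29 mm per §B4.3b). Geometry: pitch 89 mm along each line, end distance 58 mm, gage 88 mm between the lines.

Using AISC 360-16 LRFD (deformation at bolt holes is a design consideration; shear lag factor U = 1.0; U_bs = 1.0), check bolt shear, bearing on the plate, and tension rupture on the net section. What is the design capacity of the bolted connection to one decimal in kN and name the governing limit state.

324.0 kN (net-section rupture governs)

Bolt shear: A_b = π(24)²/4 = 452.39 mm². φR_n = 0.75 × 579 × 452.39 × 8 × 1 = 1571.6 kN.
Bearing (6 mm plate, F_u = 450 MPa): end bolts L_c = 58 − 27/2 = 44.5, R_n = min(1.2×44.5×6×450, 2.4×24×6×450) = 144.18 kN/bolt; interior L_c = 89 − 27 = 62, R_n = 155.52 kN/bolt. φR_n = 0.75 × (2×144.18 + 6×155.52) = 916.1 kN.
Tension rupture (net): A_n = (218 − 2×29)×6 = 960 mm² (U = 1.0, A_e = A_n). φR_n = 0.75 × 450 × 960 = 324.0 kN.
Governing: min(1571.6, 916.1, 324.0) = 324.0 kN → net-section rupture.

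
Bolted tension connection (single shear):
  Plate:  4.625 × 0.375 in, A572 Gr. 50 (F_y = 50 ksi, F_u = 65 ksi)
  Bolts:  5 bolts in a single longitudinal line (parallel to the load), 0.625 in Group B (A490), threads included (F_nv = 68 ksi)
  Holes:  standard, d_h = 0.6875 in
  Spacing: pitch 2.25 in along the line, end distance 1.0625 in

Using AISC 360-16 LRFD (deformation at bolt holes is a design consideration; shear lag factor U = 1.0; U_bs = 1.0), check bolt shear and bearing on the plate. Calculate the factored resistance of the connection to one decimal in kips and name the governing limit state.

Bolt shear: A_b = π(0.625)²/4 = 0.3068 in². φR_n = 0.75 × 68 × 0.3068 × 5 × 1 = 78.2 kips.
Bearing (0.375 in plate, F_u = 65 ksi): end bolts L_c = 1.0625 − 0.6875/2 = 0.71875, R_n = min(1.2×0.71875×0.375×65, 2.4×0.625×0.375×65) = 21.023 kips/bolt; interior L_c = 2.25 − 0.6875 = 1.5625, R_n = 36.563 kips/bolt. φR_n = 0.75 × (1×21.023 + 4×36.563) = 125.5 kips.
Governing: min(78.2, 125.5) = 78.2 kips → bolt shear.

78.2 kips (bolt shear governs)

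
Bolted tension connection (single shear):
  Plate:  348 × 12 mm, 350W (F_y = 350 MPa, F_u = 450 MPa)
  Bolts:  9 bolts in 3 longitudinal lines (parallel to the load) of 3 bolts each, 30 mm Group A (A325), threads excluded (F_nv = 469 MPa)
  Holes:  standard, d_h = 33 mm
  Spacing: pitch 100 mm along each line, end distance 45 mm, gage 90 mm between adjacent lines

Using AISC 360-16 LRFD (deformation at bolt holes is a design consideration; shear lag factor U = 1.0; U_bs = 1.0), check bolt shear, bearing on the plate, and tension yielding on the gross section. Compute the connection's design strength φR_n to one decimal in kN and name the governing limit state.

1315.4 kN (gross-section yield governs)

Bolt shear: A_b = π(30)²/4 = 706.86 mm². φR_n = 0.75 × 469 × 706.86 × 9 × 1 = 2237.7 kN.
Bearing (12 mm plate, F_u = 450 MPa): end bolts L_c = 45 − 33/2 = 28.5, R_n = min(1.2×28.5×12×450, 2.4×30×12×450) = 184.68 kN/bolt; interior L_c = 100 − 33 = 67, R_n = 388.8 kN/bolt. φR_n = 0.75 × (3×184.68 + 6×388.8) = 2165.1 kN.
Tension yield (gross): A_g = 348×12 = 4176 mm². φR_n = 0.90 × 350 × 4176 = 1315.4 kN.
Governing: min(2237.7, 2165.1, 1315.4) = 1315.4 kN → gross-section yield.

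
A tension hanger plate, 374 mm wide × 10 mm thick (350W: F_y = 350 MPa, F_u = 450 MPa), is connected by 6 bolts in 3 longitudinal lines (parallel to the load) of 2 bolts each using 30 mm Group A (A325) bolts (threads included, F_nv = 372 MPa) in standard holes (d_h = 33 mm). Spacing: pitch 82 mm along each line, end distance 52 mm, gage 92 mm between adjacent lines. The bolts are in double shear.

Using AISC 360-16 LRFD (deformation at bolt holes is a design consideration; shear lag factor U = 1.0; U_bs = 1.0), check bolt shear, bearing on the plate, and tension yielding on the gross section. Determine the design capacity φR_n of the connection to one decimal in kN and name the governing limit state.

1026.7 kN (bearing governs)

Bolt shear: A_b = π(30)²/4 = 706.86 mm². φR_n = 0.75 × 372 × 706.86 × 6 × 2 = 2366.6 kN.
Bearing (10 mm plate, F_u = 450 MPa): end bolts L_c = 52 − 33/2 = 35.5, R_n = min(1.2×35.5×10×450, 2.4×30×10×450) = 191.7 kN/bolt; interior L_c = 82 − 33 = 49, R_n = 264.6 kN/bolt. φR_n = 0.75 × (3×191.7 + 3×264.6) = 1026.7 kN.
Tension yield (gross): A_g = 374×10 = 3740 mm². φR_n = 0.90 × 350 × 3740 = 1178.1 kN.
Governing: min(2366.6, 1026.7, 1178.1) = 1026.7 kN → bearing.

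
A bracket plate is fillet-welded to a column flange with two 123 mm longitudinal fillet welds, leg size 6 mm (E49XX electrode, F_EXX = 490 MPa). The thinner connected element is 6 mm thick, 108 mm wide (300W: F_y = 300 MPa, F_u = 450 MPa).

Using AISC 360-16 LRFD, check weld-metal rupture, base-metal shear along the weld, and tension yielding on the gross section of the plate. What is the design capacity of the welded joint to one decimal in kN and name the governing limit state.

Weld metal: throat = 0.707×6 = 4.242 mm, L = 2×123 = 246 mm. φR_n = 0.75 × 0.6 × 490 × 4.242 × 246 = 230.1 kN.
Base metal shear (6 mm plate): yield φR_n = 1.0×0.6×300×6×246 = 265.7 kN; rupture φR_n = 0.75×0.6×450×6×246 = 298.9 kN; take 265.7 kN (yield).
Tension yield (gross): A_g = 108×6 = 648 mm². φR_n = 0.90 × 300 × 648 = 175.0 kN.
Governing: min(230.1, 265.7, 175.0) = 175.0 kN → gross-section yield.

175.0 kN (gross-section yield governs)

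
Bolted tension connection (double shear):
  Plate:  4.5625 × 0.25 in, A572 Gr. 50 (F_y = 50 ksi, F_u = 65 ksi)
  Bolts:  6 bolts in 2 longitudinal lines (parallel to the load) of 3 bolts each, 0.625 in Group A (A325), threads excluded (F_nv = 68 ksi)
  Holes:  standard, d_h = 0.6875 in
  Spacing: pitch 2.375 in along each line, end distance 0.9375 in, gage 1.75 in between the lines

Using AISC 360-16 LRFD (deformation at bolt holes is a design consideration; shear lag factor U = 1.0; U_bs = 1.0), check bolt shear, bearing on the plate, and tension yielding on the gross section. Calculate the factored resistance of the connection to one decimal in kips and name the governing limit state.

51.3 kips (gross-section yield governs)

Bolt shear: A_b = π(0.625)²/4 = 0.3068 in². φR_n = 0.75 × 68 × 0.3068 × 6 × 2 = 187.8 kips.
Bearing (0.25 in plate, F_u = 65 ksi): end bolts L_c = 0.9375 − 0.6875/2 = 0.59375, R_n = min(1.2×0.59375×0.25×65, 2.4×0.625×0.25×65) = 11.578 kips/bolt; interior L_c = 2.375 − 0.6875 = 1.6875, R_n = 24.375 kips/bolt. φR_n = 0.75 × (2×11.578 + 4×24.375) = 90.5 kips.
Tension yield (gross): A_g = 4.5625×0.25 = 1.1406 in². φR_n = 0.90 × 50 × 1.1406 = 51.3 kips.
Governing: min(187.8, 90.5, 51.3) = 51.3 kips → gross-section yield.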